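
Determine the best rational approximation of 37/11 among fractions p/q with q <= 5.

Expand x = 37/11 as a continued fraction with the Euclidean algorithm:
  37 = 3*11 + 4, so a_0 = 3.
  11 = 2*4 + 3, so a_1 = 2.
  4 = 1*3 + 1, so a_2 = 1.
  3 = 3*1 + 0, so a_3 = 3.
so x = [3; 2, 1, 3].
Convergents (p_i = a_i*p_{i-1} + p_{i-2}, q_i = a_i*q_{i-1} + q_{i-2} with p_{-2}=0, p_{-1}=1, q_{-2}=1, q_{-1}=0), until the denominator exceeds 5:
  i=0: a_0=3, p_0 = 3*1 + 0 = 3, q_0 = 3*0 + 1 = 1.
  i=1: a_1=2, p_1 = 2*3 + 1 = 7, q_1 = 2*1 + 0 = 2.
  i=2: a_2=1, p_2 = 1*7 + 3 = 10, q_2 = 1*2 + 1 = 3.
  i=3: a_3=3, p_3 = 3*10 + 7 = 37, q_3 = 3*3 + 2 = 11.
q_3 = 11 > 5, so the last convergent with denominator <= 5 is p_2/q_2 = 10/3.
The closest fraction with denominator <= 5 is either p_2/q_2 or the intermediate fraction (k*p_2 + p_1)/(k*q_2 + q_1) with the largest k >= 1 whose denominator stays <= 5; these approach x as k grows, and every other convergent or intermediate fraction in range is farther away.
Largest k: floor((5 - q_1)/q_2) = floor((5 - 2)/3) = 1.
That gives (1*10 + 7)/(1*3 + 2) = 17/5.
Compare the errors: |x - 10/3| = |37*3 - 10*11|/(11*3) = 1/33, and |x - 17/5| = |37*5 - 17*11|/(11*5) = 2/55.
Cross-multiplying, 1*55 = 55 < 66 = 2*33, so 1/33 is smaller: the convergent 10/3 is closer to x than 17/5.

10/3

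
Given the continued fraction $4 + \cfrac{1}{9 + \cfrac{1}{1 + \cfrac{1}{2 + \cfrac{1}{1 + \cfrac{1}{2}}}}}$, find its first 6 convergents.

4/1, 37/9, 41/10, 119/29, 160/39, 439/107

Using the convergent recurrence p_i = a_i*p_{i-1} + p_{i-2}, q_i = a_i*q_{i-1} + q_{i-2} with p_{-2}=0, p_{-1}=1, q_{-2}=1, q_{-1}=0:
  i=0: a_0=4, p_0 = 4*1 + 0 = 4, q_0 = 4*0 + 1 = 1.
  i=1: a_1=9, p_1 = 9*4 + 1 = 37, q_1 = 9*1 + 0 = 9.
  i=2: a_2=1, p_2 = 1*37 + 4 = 41, q_2 = 1*9 + 1 = 10.
  i=3: a_3=2, p_3 = 2*41 + 37 = 119, q_3 = 2*10 + 9 = 29.
  i=4: a_4=1, p_4 = 1*119 + 41 = 160, q_4 = 1*29 + 10 = 39.
  i=5: a_5=2, p_5 = 2*160 + 119 = 439, q_5 = 2*39 + 29 = 107.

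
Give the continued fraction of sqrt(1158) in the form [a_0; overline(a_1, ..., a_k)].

Write x_i = (sqrt(1158) + m_i)/d_i with (m_0, d_0) = (0, 1). a_0 = floor(sqrt(1158)) = 34, since 34^2 = 1156 <= 1158 < 1225 = 35^2.
Iterate m_{i+1} = d_i*a_i - m_i, d_{i+1} = (1158 - m_{i+1}^2)/d_i, a_{i+1} = floor((a_0 + m_{i+1})/d_{i+1}):
  m_1 = 1*34 - 0 = 34, d_1 = (1158 - 34^2)/1 = 2/1 = 2, a_1 = floor((34 + 34)/2) = 34.
  m_2 = 2*34 - 34 = 34, d_2 = (1158 - 34^2)/2 = 2/2 = 1, a_2 = floor((34 + 34)/1) = 68.
  m_3 = 1*68 - 34 = 34, d_3 = (1158 - 34^2)/1 = 2/1 = 2: (m_3, d_3) = (m_1, d_1) = (34, 2), so from here the quotients repeat a_1, a_2; the period length is 2.
Hence the expansion of sqrt(1158) is a_0 = 34 followed by the repeating block 34, 68 (period 2).

[34; overline(34, 68)]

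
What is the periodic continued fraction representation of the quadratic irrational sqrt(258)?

Write x_i = (sqrt(258) + m_i)/d_i with (m_0, d_0) = (0, 1). a_0 = floor(sqrt(258)) = 16, since 16^2 = 256 <= 258 < 289 = 17^2.
Iterate m_{i+1} = d_i*a_i - m_i, d_{i+1} = (258 - m_{i+1}^2)/d_i, a_{i+1} = floor((a_0 + m_{i+1})/d_{i+1}):
  m_1 = 1*16 - 0 = 16, d_1 = (258 - 16^2)/1 = 2/1 = 2, a_1 = floor((16 + 16)/2) = 16.
  m_2 = 2*16 - 16 = 16, d_2 = (258 - 16^2)/2 = 2/2 = 1, a_2 = floor((16 + 16)/1) = 32.
  m_3 = 1*32 - 16 = 16, d_3 = (258 - 16^2)/1 = 2/1 = 2: (m_3, d_3) = (m_1, d_1) = (16, 2), so from here the quotients repeat a_1, a_2; the period length is 2.
Hence the expansion of sqrt(258) is a_0 = 16 followed by the repeating block 16, 32 (period 2).

[16; (16, 32)]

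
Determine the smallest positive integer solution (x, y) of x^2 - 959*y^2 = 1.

First expand sqrt(959) as a continued fraction. With x_i = (sqrt(959) + m_i)/d_i and (m_0, d_0) = (0, 1): a_0 = floor(sqrt(959)) = 30, since 30^2 = 900 <= 959 < 961 = 31^2.
Iterate m_{i+1} = d_i*a_i - m_i, d_{i+1} = (959 - m_{i+1}^2)/d_i, a_{i+1} = floor((a_0 + m_{i+1})/d_{i+1}):
  m_1 = 1*30 - 0 = 30, d_1 = (959 - 30^2)/1 = 59/1 = 59, a_1 = floor((30 + 30)/59) = 1.
  m_2 = 59*1 - 30 = 29, d_2 = (959 - 29^2)/59 = 118/59 = 2, a_2 = floor((30 + 29)/2) = 29.
  m_3 = 2*29 - 29 = 29, d_3 = (959 - 29^2)/2 = 118/2 = 59, a_3 = floor((30 + 29)/59) = 1.
  m_4 = 59*1 - 29 = 30, d_4 = (959 - 30^2)/59 = 59/59 = 1, a_4 = floor((30 + 30)/1) = 60.
  m_5 = 1*60 - 30 = 30, d_5 = (959 - 30^2)/1 = 59/1 = 59: (m_5, d_5) = (m_1, d_1) = (30, 59), so from here the quotients repeat a_1, ..., a_4; the period length is 4.
So sqrt(959) = [30; (1, 29, 1, 60)] with period length k = 4.
k is even, so the fundamental solution of x^2 - 959y^2 = 1 is (p_{k-1}, q_{k-1}) = (p_3, q_3); compute convergents through index 3.
Convergents (p_i = a_i*p_{i-1} + p_{i-2}, q_i = a_i*q_{i-1} + q_{i-2} with p_{-2}=0, p_{-1}=1, q_{-2}=1, q_{-1}=0):
  i=0: a_0=30, p_0 = 30*1 + 0 = 30, q_0 = 30*0 + 1 = 1.
  i=1: a_1=1, p_1 = 1*30 + 1 = 31, q_1 = 1*1 + 0 = 1.
  i=2: a_2=29, p_2 = 29*31 + 30 = 929, q_2 = 29*1 + 1 = 30.
  i=3: a_3=1, p_3 = 1*929 + 31 = 960, q_3 = 1*30 + 1 = 31.
Check: 960^2 - 959*31^2 = 921600 - 921599 = 1, so (x, y) = (960, 31) solves the equation, and by the theorem it is the least positive solution.

(x, y) = (960, 31)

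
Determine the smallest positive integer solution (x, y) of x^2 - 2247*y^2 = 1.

(x, y) = (18724, 395)

First expand sqrt(2247) as a continued fraction. With x_i = (sqrt(2247) + m_i)/d_i and (m_0, d_0) = (0, 1): a_0 = floor(sqrt(2247)) = 47, since 47^2 = 2209 <= 2247 < 2304 = 48^2.
Iterate m_{i+1} = d_i*a_i - m_i, d_{i+1} = (2247 - m_{i+1}^2)/d_i, a_{i+1} = floor((a_0 + m_{i+1})/d_{i+1}):
  m_1 = 1*47 - 0 = 47, d_1 = (2247 - 47^2)/1 = 38/1 = 38, a_1 = floor((47 + 47)/38) = 2.
  m_2 = 38*2 - 47 = 29, d_2 = (2247 - 29^2)/38 = 1406/38 = 37, a_2 = floor((47 + 29)/37) = 2.
  m_3 = 37*2 - 29 = 45, d_3 = (2247 - 45^2)/37 = 222/37 = 6, a_3 = floor((47 + 45)/6) = 15.
  m_4 = 6*15 - 45 = 45, d_4 = (2247 - 45^2)/6 = 222/6 = 37, a_4 = floor((47 + 45)/37) = 2.
  m_5 = 37*2 - 45 = 29, d_5 = (2247 - 29^2)/37 = 1406/37 = 38, a_5 = floor((47 + 29)/38) = 2.
  m_6 = 38*2 - 29 = 47, d_6 = (2247 - 47^2)/38 = 38/38 = 1, a_6 = floor((47 + 47)/1) = 94.
  m_7 = 1*94 - 47 = 47, d_7 = (2247 - 47^2)/1 = 38/1 = 38: (m_7, d_7) = (m_1, d_1) = (47, 38), so from here the quotients repeat a_1, ..., a_6; the period length is 6.
So sqrt(2247) = [47; (2, 2, 15, 2, 2, 94)] with period length k = 6.
k is even, so the fundamental solution of x^2 - 2247y^2 = 1 is (p_{k-1}, q_{k-1}) = (p_5, q_5); compute convergents through index 5.
Convergents (p_i = a_i*p_{i-1} + p_{i-2}, q_i = a_i*q_{i-1} + q_{i-2} with p_{-2}=0, p_{-1}=1, q_{-2}=1, q_{-1}=0):
  i=0: a_0=47, p_0 = 47*1 + 0 = 47, q_0 = 47*0 + 1 = 1.
  i=1: a_1=2, p_1 = 2*47 + 1 = 95, q_1 = 2*1 + 0 = 2.
  i=2: a_2=2, p_2 = 2*95 + 47 = 237, q_2 = 2*2 + 1 = 5.
  i=3: a_3=15, p_3 = 15*237 + 95 = 3650, q_3 = 15*5 + 2 = 77.
  i=4: a_4=2, p_4 = 2*3650 + 237 = 7537, q_4 = 2*77 + 5 = 159.
  i=5: a_5=2, p_5 = 2*7537 + 3650 = 18724, q_5 = 2*159 + 77 = 395.
Check: 18724^2 - 2247*395^2 = 350588176 - 350588175 = 1, so (x, y) = (18724, 395) solves the equation, and by the theorem it is the least positive solution.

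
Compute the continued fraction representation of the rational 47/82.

Run the Euclidean algorithm on 47 and 82; the successive quotients are the partial quotients a_0, a_1, ... (each step inverts the fractional part left over by the previous one):
  47 = 0*82 + 47, so a_0 = 0.
  82 = 1*47 + 35, so a_1 = 1.
  47 = 1*35 + 12, so a_2 = 1.
  35 = 2*12 + 11, so a_3 = 2.
  12 = 1*11 + 1, so a_4 = 1.
  11 = 11*1 + 0, so a_5 = 11.
The remainder reaches 0 after 6 divisions, so the expansion has 6 partial quotients, read off in order.

[0; 1, 1, 2, 1, 11]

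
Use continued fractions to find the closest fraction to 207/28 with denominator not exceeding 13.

37/5

Expand x = 207/28 as a continued fraction with the Euclidean algorithm:
  207 = 7*28 + 11, so a_0 = 7.
  28 = 2*11 + 6, so a_1 = 2.
  11 = 1*6 + 5, so a_2 = 1.
  6 = 1*5 + 1, so a_3 = 1.
  5 = 5*1 + 0, so a_4 = 5.
so x = [7; 2, 1, 1, 5].
Convergents (p_i = a_i*p_{i-1} + p_{i-2}, q_i = a_i*q_{i-1} + q_{i-2} with p_{-2}=0, p_{-1}=1, q_{-2}=1, q_{-1}=0), until the denominator exceeds 13:
  i=0: a_0=7, p_0 = 7*1 + 0 = 7, q_0 = 7*0 + 1 = 1.
  i=1: a_1=2, p_1 = 2*7 + 1 = 15, q_1 = 2*1 + 0 = 2.
  i=2: a_2=1, p_2 = 1*15 + 7 = 22, q_2 = 1*2 + 1 = 3.
  i=3: a_3=1, p_3 = 1*22 + 15 = 37, q_3 = 1*3 + 2 = 5.
  i=4: a_4=5, p_4 = 5*37 + 22 = 207, q_4 = 5*5 + 3 = 28.
q_4 = 28 > 13, so the last convergent with denominator <= 13 is p_3/q_3 = 37/5.
The closest fraction with denominator <= 13 is either p_3/q_3 or the intermediate fraction (k*p_3 + p_2)/(k*q_3 + q_2) with the largest k >= 1 whose denominator stays <= 13; these approach x as k grows, and every other convergent or intermediate fraction in range is farther away.
Largest k: floor((13 - q_2)/q_3) = floor((13 - 3)/5) = 2.
That gives (2*37 + 22)/(2*5 + 3) = 96/13.
Compare the errors: |x - 37/5| = |207*5 - 37*28|/(28*5) = 1/140, and |x - 96/13| = |207*13 - 96*28|/(28*13) = 3/364.
Cross-multiplying, 1*364 = 364 < 420 = 3*140, so 1/140 is smaller: the convergent 37/5 is closer to x than 96/13.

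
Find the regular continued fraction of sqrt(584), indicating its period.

Write x_i = (sqrt(584) + m_i)/d_i with (m_0, d_0) = (0, 1). a_0 = floor(sqrt(584)) = 24, since 24^2 = 576 <= 584 < 625 = 25^2.
Iterate m_{i+1} = d_i*a_i - m_i, d_{i+1} = (584 - m_{i+1}^2)/d_i, a_{i+1} = floor((a_0 + m_{i+1})/d_{i+1}):
  m_1 = 1*24 - 0 = 24, d_1 = (584 - 24^2)/1 = 8/1 = 8, a_1 = floor((24 + 24)/8) = 6.
  m_2 = 8*6 - 24 = 24, d_2 = (584 - 24^2)/8 = 8/8 = 1, a_2 = floor((24 + 24)/1) = 48.
  m_3 = 1*48 - 24 = 24, d_3 = (584 - 24^2)/1 = 8/1 = 8: (m_3, d_3) = (m_1, d_1) = (24, 8), so from here the quotients repeat a_1, a_2; the period length is 2.
Hence the expansion of sqrt(584) is a_0 = 24 followed by the repeating block 6, 48 (period 2).

[24; (6, 48)]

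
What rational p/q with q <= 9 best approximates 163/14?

93/8

Expand x = 163/14 as a continued fraction with the Euclidean algorithm:
  163 = 11*14 + 9, so a_0 = 11.
  14 = 1*9 + 5, so a_1 = 1.
  9 = 1*5 + 4, so a_2 = 1.
  5 = 1*4 + 1, so a_3 = 1.
  4 = 4*1 + 0, so a_4 = 4.
so x = [11; 1, 1, 1, 4].
Convergents (p_i = a_i*p_{i-1} + p_{i-2}, q_i = a_i*q_{i-1} + q_{i-2} with p_{-2}=0, p_{-1}=1, q_{-2}=1, q_{-1}=0), until the denominator exceeds 9:
  i=0: a_0=11, p_0 = 11*1 + 0 = 11, q_0 = 11*0 + 1 = 1.
  i=1: a_1=1, p_1 = 1*11 + 1 = 12, q_1 = 1*1 + 0 = 1.
  i=2: a_2=1, p_2 = 1*12 + 11 = 23, q_2 = 1*1 + 1 = 2.
  i=3: a_3=1, p_3 = 1*23 + 12 = 35, q_3 = 1*2 + 1 = 3.
  i=4: a_4=4, p_4 = 4*35 + 23 = 163, q_4 = 4*3 + 2 = 14.
q_4 = 14 > 9, so the last convergent with denominator <= 9 is p_3/q_3 = 35/3.
The closest fraction with denominator <= 9 is either p_3/q_3 or the intermediate fraction (k*p_3 + p_2)/(k*q_3 + q_2) with the largest k >= 1 whose denominator stays <= 9; these approach x as k grows, and every other convergent or intermediate fraction in range is farther away.
Largest k: floor((9 - q_2)/q_3) = floor((9 - 2)/3) = 2.
That gives (2*35 + 23)/(2*3 + 2) = 93/8.
Compare the errors: |x - 35/3| = |163*3 - 35*14|/(14*3) = 1/42, and |x - 93/8| = |163*8 - 93*14|/(14*8) = 2/112.
Cross-multiplying, 2*42 = 84 < 112 = 1*112, so 2/112 is smaller: the intermediate fraction 93/8 is closer to x than 35/3.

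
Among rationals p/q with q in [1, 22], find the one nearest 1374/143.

Expand x = 1374/143 as a continued fraction with the Euclidean algorithm:
  1374 = 9*143 + 87, so a_0 = 9.
  143 = 1*87 + 56, so a_1 = 1.
  87 = 1*56 + 31, so a_2 = 1.
  56 = 1*31 + 25, so a_3 = 1.
  31 = 1*25 + 6, so a_4 = 1.
  25 = 4*6 + 1, so a_5 = 4.
  6 = 6*1 + 0, so a_6 = 6.
so x = [9; 1, 1, 1, 1, 4, 6].
Convergents (p_i = a_i*p_{i-1} + p_{i-2}, q_i = a_i*q_{i-1} + q_{i-2} with p_{-2}=0, p_{-1}=1, q_{-2}=1, q_{-1}=0), until the denominator exceeds 22:
  i=0: a_0=9, p_0 = 9*1 + 0 = 9, q_0 = 9*0 + 1 = 1.
  i=1: a_1=1, p_1 = 1*9 + 1 = 10, q_1 = 1*1 + 0 = 1.
  i=2: a_2=1, p_2 = 1*10 + 9 = 19, q_2 = 1*1 + 1 = 2.
  i=3: a_3=1, p_3 = 1*19 + 10 = 29, q_3 = 1*2 + 1 = 3.
  i=4: a_4=1, p_4 = 1*29 + 19 = 48, q_4 = 1*3 + 2 = 5.
  i=5: a_5=4, p_5 = 4*48 + 29 = 221, q_5 = 4*5 + 3 = 23.
q_5 = 23 > 22, so the last convergent with denominator <= 22 is p_4/q_4 = 48/5.
The closest fraction with denominator <= 22 is either p_4/q_4 or the intermediate fraction (k*p_4 + p_3)/(k*q_4 + q_3) with the largest k >= 1 whose denominator stays <= 22; these approach x as k grows, and every other convergent or intermediate fraction in range is farther away.
Largest k: floor((22 - q_3)/q_4) = floor((22 - 3)/5) = 3.
That gives (3*48 + 29)/(3*5 + 3) = 173/18.
Compare the errors: |x - 48/5| = |1374*5 - 48*143|/(143*5) = 6/715, and |x - 173/18| = |1374*18 - 173*143|/(143*18) = 7/2574.
Cross-multiplying, 7*715 = 5005 < 15444 = 6*2574, so 7/2574 is smaller: the intermediate fraction 173/18 is closer to x than 48/5.

173/18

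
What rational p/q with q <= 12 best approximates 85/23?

37/10

Expand x = 85/23 as a continued fraction with the Euclidean algorithm:
  85 = 3*23 + 16, so a_0 = 3.
  23 = 1*16 + 7, so a_1 = 1.
  16 = 2*7 + 2, so a_2 = 2.
  7 = 3*2 + 1, so a_3 = 3.
  2 = 2*1 + 0, so a_4 = 2.
so x = [3; 1, 2, 3, 2].
Convergents (p_i = a_i*p_{i-1} + p_{i-2}, q_i = a_i*q_{i-1} + q_{i-2} with p_{-2}=0, p_{-1}=1, q_{-2}=1, q_{-1}=0), until the denominator exceeds 12:
  i=0: a_0=3, p_0 = 3*1 + 0 = 3, q_0 = 3*0 + 1 = 1.
  i=1: a_1=1, p_1 = 1*3 + 1 = 4, q_1 = 1*1 + 0 = 1.
  i=2: a_2=2, p_2 = 2*4 + 3 = 11, q_2 = 2*1 + 1 = 3.
  i=3: a_3=3, p_3 = 3*11 + 4 = 37, q_3 = 3*3 + 1 = 10.
  i=4: a_4=2, p_4 = 2*37 + 11 = 85, q_4 = 2*10 + 3 = 23.
q_4 = 23 > 12, so the last convergent with denominator <= 12 is p_3/q_3 = 37/10.
The closest fraction with denominator <= 12 is either p_3/q_3 or the intermediate fraction (k*p_3 + p_2)/(k*q_3 + q_2) with the largest k >= 1 whose denominator stays <= 12; these approach x as k grows, and every other convergent or intermediate fraction in range is farther away.
Largest k: floor((12 - q_2)/q_3) = floor((12 - 3)/10) = 0.
Since k = 0, no intermediate fraction beyond p_3/q_3 has denominator <= 12, so the convergent 37/10 is the closest (its error is |85*10 - 37*23|/(23*10) = 1/230).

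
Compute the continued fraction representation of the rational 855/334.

Run the Euclidean algorithm on 855 and 334; the successive quotients are the partial quotients a_0, a_1, ... (each step inverts the fractional part left over by the previous one):
  855 = 2*334 + 187, so a_0 = 2.
  334 = 1*187 + 147, so a_1 = 1.
  187 = 1*147 + 40, so a_2 = 1.
  147 = 3*40 + 27, so a_3 = 3.
  40 = 1*27 + 13, so a_4 = 1.
  27 = 2*13 + 1, so a_5 = 2.
  13 = 13*1 + 0, so a_6 = 13.
The remainder reaches 0 after 7 divisions, so the expansion has 7 partial quotients, read off in order.

[2; 1, 1, 3, 1, 2, 13]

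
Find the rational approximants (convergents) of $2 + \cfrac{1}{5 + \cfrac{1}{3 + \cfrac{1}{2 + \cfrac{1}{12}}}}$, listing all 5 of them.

2/1, 11/5, 35/16, 81/37, 1007/460

Using the convergent recurrence p_i = a_i*p_{i-1} + p_{i-2}, q_i = a_i*q_{i-1} + q_{i-2} with p_{-2}=0, p_{-1}=1, q_{-2}=1, q_{-1}=0:
  i=0: a_0=2, p_0 = 2*1 + 0 = 2, q_0 = 2*0 + 1 = 1.
  i=1: a_1=5, p_1 = 5*2 + 1 = 11, q_1 = 5*1 + 0 = 5.
  i=2: a_2=3, p_2 = 3*11 + 2 = 35, q_2 = 3*5 + 1 = 16.
  i=3: a_3=2, p_3 = 2*35 + 11 = 81, q_3 = 2*16 + 5 = 37.
  i=4: a_4=12, p_4 = 12*81 + 35 = 1007, q_4 = 12*37 + 16 = 460.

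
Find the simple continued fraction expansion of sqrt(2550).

[50; (2, 100)]

Write x_i = (sqrt(2550) + m_i)/d_i with (m_0, d_0) = (0, 1). a_0 = floor(sqrt(2550)) = 50, since 50^2 = 2500 <= 2550 < 2601 = 51^2.
Iterate m_{i+1} = d_i*a_i - m_i, d_{i+1} = (2550 - m_{i+1}^2)/d_i, a_{i+1} = floor((a_0 + m_{i+1})/d_{i+1}):
  m_1 = 1*50 - 0 = 50, d_1 = (2550 - 50^2)/1 = 50/1 = 50, a_1 = floor((50 + 50)/50) = 2.
  m_2 = 50*2 - 50 = 50, d_2 = (2550 - 50^2)/50 = 50/50 = 1, a_2 = floor((50 + 50)/1) = 100.
  m_3 = 1*100 - 50 = 50, d_3 = (2550 - 50^2)/1 = 50/1 = 50: (m_3, d_3) = (m_1, d_1) = (50, 50), so from here the quotients repeat a_1, a_2; the period length is 2.
Hence the expansion of sqrt(2550) is a_0 = 50 followed by the repeating block 2, 100 (period 2).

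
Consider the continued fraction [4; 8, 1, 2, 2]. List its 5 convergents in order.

4/1, 33/8, 37/9, 107/26, 251/61

Using the convergent recurrence p_i = a_i*p_{i-1} + p_{i-2}, q_i = a_i*q_{i-1} + q_{i-2} with p_{-2}=0, p_{-1}=1, q_{-2}=1, q_{-1}=0:
  i=0: a_0=4, p_0 = 4*1 + 0 = 4, q_0 = 4*0 + 1 = 1.
  i=1: a_1=8, p_1 = 8*4 + 1 = 33, q_1 = 8*1 + 0 = 8.
  i=2: a_2=1, p_2 = 1*33 + 4 = 37, q_2 = 1*8 + 1 = 9.
  i=3: a_3=2, p_3 = 2*37 + 33 = 107, q_3 = 2*9 + 8 = 26.
  i=4: a_4=2, p_4 = 2*107 + 37 = 251, q_4 = 2*26 + 9 = 61.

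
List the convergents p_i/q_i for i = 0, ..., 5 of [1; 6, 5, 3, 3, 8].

1/1, 7/6, 36/31, 115/99, 381/328, 3163/2723

Using the convergent recurrence p_i = a_i*p_{i-1} + p_{i-2}, q_i = a_i*q_{i-1} + q_{i-2} with p_{-2}=0, p_{-1}=1, q_{-2}=1, q_{-1}=0:
  i=0: a_0=1, p_0 = 1*1 + 0 = 1, q_0 = 1*0 + 1 = 1.
  i=1: a_1=6, p_1 = 6*1 + 1 = 7, q_1 = 6*1 + 0 = 6.
  i=2: a_2=5, p_2 = 5*7 + 1 = 36, q_2 = 5*6 + 1 = 31.
  i=3: a_3=3, p_3 = 3*36 + 7 = 115, q_3 = 3*31 + 6 = 99.
  i=4: a_4=3, p_4 = 3*115 + 36 = 381, q_4 = 3*99 + 31 = 328.
  i=5: a_5=8, p_5 = 8*381 + 115 = 3163, q_5 = 8*328 + 99 = 2723.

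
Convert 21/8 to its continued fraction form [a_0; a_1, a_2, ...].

[2; 1, 1, 1, 2]

Run the Euclidean algorithm on 21 and 8; the successive quotients are the partial quotients a_0, a_1, ... (each step inverts the fractional part left over by the previous one):
  21 = 2*8 + 5, so a_0 = 2.
  8 = 1*5 + 3, so a_1 = 1.
  5 = 1*3 + 2, so a_2 = 1.
  3 = 1*2 + 1, so a_3 = 1.
  2 = 2*1 + 0, so a_4 = 2.
The remainder reaches 0 after 5 divisions, so the expansion has 5 partial quotients, read off in order.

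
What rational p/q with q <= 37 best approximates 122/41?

110/37

Expand x = 122/41 as a continued fraction with the Euclidean algorithm:
  122 = 2*41 + 40, so a_0 = 2.
  41 = 1*40 + 1, so a_1 = 1.
  40 = 40*1 + 0, so a_2 = 40.
so x = [2; 1, 40].
Convergents (p_i = a_i*p_{i-1} + p_{i-2}, q_i = a_i*q_{i-1} + q_{i-2} with p_{-2}=0, p_{-1}=1, q_{-2}=1, q_{-1}=0), until the denominator exceeds 37:
  i=0: a_0=2, p_0 = 2*1 + 0 = 2, q_0 = 2*0 + 1 = 1.
  i=1: a_1=1, p_1 = 1*2 + 1 = 3, q_1 = 1*1 + 0 = 1.
  i=2: a_2=40, p_2 = 40*3 + 2 = 122, q_2 = 40*1 + 1 = 41.
q_2 = 41 > 37, so the last convergent with denominator <= 37 is p_1/q_1 = 3/1.
The closest fraction with denominator <= 37 is either p_1/q_1 or the intermediate fraction (k*p_1 + p_0)/(k*q_1 + q_0) with the largest k >= 1 whose denominator stays <= 37; these approach x as k grows, and every other convergent or intermediate fraction in range is farther away.
Largest k: floor((37 - q_0)/q_1) = floor((37 - 1)/1) = 36.
That gives (36*3 + 2)/(36*1 + 1) = 110/37.
Compare the errors: |x - 3/1| = |122*1 - 3*41|/(41*1) = 1/41, and |x - 110/37| = |122*37 - 110*41|/(41*37) = 4/1517.
Cross-multiplying, 4*41 = 164 < 1517 = 1*1517, so 4/1517 is smaller: the intermediate fraction 110/37 is closer to x than 3/1.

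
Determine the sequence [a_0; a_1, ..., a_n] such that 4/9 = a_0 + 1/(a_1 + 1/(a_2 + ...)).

Run the Euclidean algorithm on 4 and 9; the successive quotients are the partial quotients a_0, a_1, ... (each step inverts the fractional part left over by the previous one):
  4 = 0*9 + 4, so a_0 = 0.
  9 = 2*4 + 1, so a_1 = 2.
  4 = 4*1 + 0, so a_2 = 4.
The remainder reaches 0 after 3 divisions, so the expansion has 3 partial quotients, read off in order.

[0; 2, 4]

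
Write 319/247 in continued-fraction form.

Run the Euclidean algorithm on 319 and 247; the successive quotients are the partial quotients a_0, a_1, ... (each step inverts the fractional part left over by the previous one):
  319 = 1*247 + 72, so a_0 = 1.
  247 = 3*72 + 31, so a_1 = 3.
  72 = 2*31 + 10, so a_2 = 2.
  31 = 3*10 + 1, so a_3 = 3.
  10 = 10*1 + 0, so a_4 = 10.
The remainder reaches 0 after 5 divisions, so the expansion has 5 partial quotients, read off in order.

[1; 3, 2, 3, 10]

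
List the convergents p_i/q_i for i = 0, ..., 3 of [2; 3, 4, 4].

2/1, 7/3, 30/13, 127/55

Using the convergent recurrence p_i = a_i*p_{i-1} + p_{i-2}, q_i = a_i*q_{i-1} + q_{i-2} with p_{-2}=0, p_{-1}=1, q_{-2}=1, q_{-1}=0:
  i=0: a_0=2, p_0 = 2*1 + 0 = 2, q_0 = 2*0 + 1 = 1.
  i=1: a_1=3, p_1 = 3*2 + 1 = 7, q_1 = 3*1 + 0 = 3.
  i=2: a_2=4, p_2 = 4*7 + 2 = 30, q_2 = 4*3 + 1 = 13.
  i=3: a_3=4, p_3 = 4*30 + 7 = 127, q_3 = 4*13 + 3 = 55.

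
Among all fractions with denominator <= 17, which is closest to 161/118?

15/11

Expand x = 161/118 as a continued fraction with the Euclidean algorithm:
  161 = 1*118 + 43, so a_0 = 1.
  118 = 2*43 + 32, so a_1 = 2.
  43 = 1*32 + 11, so a_2 = 1.
  32 = 2*11 + 10, so a_3 = 2.
  11 = 1*10 + 1, so a_4 = 1.
  10 = 10*1 + 0, so a_5 = 10.
so x = [1; 2, 1, 2, 1, 10].
Convergents (p_i = a_i*p_{i-1} + p_{i-2}, q_i = a_i*q_{i-1} + q_{i-2} with p_{-2}=0, p_{-1}=1, q_{-2}=1, q_{-1}=0), until the denominator exceeds 17:
  i=0: a_0=1, p_0 = 1*1 + 0 = 1, q_0 = 1*0 + 1 = 1.
  i=1: a_1=2, p_1 = 2*1 + 1 = 3, q_1 = 2*1 + 0 = 2.
  i=2: a_2=1, p_2 = 1*3 + 1 = 4, q_2 = 1*2 + 1 = 3.
  i=3: a_3=2, p_3 = 2*4 + 3 = 11, q_3 = 2*3 + 2 = 8.
  i=4: a_4=1, p_4 = 1*11 + 4 = 15, q_4 = 1*8 + 3 = 11.
  i=5: a_5=10, p_5 = 10*15 + 11 = 161, q_5 = 10*11 + 8 = 118.
q_5 = 118 > 17, so the last convergent with denominator <= 17 is p_4/q_4 = 15/11.
The closest fraction with denominator <= 17 is either p_4/q_4 or the intermediate fraction (k*p_4 + p_3)/(k*q_4 + q_3) with the largest k >= 1 whose denominator stays <= 17; these approach x as k grows, and every other convergent or intermediate fraction in range is farther away.
Largest k: floor((17 - q_3)/q_4) = floor((17 - 8)/11) = 0.
Since k = 0, no intermediate fraction beyond p_4/q_4 has denominator <= 17, so the convergent 15/11 is the closest (its error is |161*11 - 15*118|/(118*11) = 1/1298).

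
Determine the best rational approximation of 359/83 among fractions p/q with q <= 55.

186/43

Expand x = 359/83 as a continued fraction with the Euclidean algorithm:
  359 = 4*83 + 27, so a_0 = 4.
  83 = 3*27 + 2, so a_1 = 3.
  27 = 13*2 + 1, so a_2 = 13.
  2 = 2*1 + 0, so a_3 = 2.
so x = [4; 3, 13, 2].
Convergents (p_i = a_i*p_{i-1} + p_{i-2}, q_i = a_i*q_{i-1} + q_{i-2} with p_{-2}=0, p_{-1}=1, q_{-2}=1, q_{-1}=0), until the denominator exceeds 55:
  i=0: a_0=4, p_0 = 4*1 + 0 = 4, q_0 = 4*0 + 1 = 1.
  i=1: a_1=3, p_1 = 3*4 + 1 = 13, q_1 = 3*1 + 0 = 3.
  i=2: a_2=13, p_2 = 13*13 + 4 = 173, q_2 = 13*3 + 1 = 40.
  i=3: a_3=2, p_3 = 2*173 + 13 = 359, q_3 = 2*40 + 3 = 83.
q_3 = 83 > 55, so the last convergent with denominator <= 55 is p_2/q_2 = 173/40.
The closest fraction with denominator <= 55 is either p_2/q_2 or the intermediate fraction (k*p_2 + p_1)/(k*q_2 + q_1) with the largest k >= 1 whose denominator stays <= 55; these approach x as k grows, and every other convergent or intermediate fraction in range is farther away.
Largest k: floor((55 - q_1)/q_2) = floor((55 - 3)/40) = 1.
That gives (1*173 + 13)/(1*40 + 3) = 186/43.
Compare the errors: |x - 173/40| = |359*40 - 173*83|/(83*40) = 1/3320, and |x - 186/43| = |359*43 - 186*83|/(83*43) = 1/3569.
Cross-multiplying, 1*3320 = 3320 < 3569 = 1*3569, so 1/3569 is smaller: the intermediate fraction 186/43 is closer to x than 173/40.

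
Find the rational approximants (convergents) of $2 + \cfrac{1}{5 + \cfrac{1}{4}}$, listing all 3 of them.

2/1, 11/5, 46/21

Using the convergent recurrence p_i = a_i*p_{i-1} + p_{i-2}, q_i = a_i*q_{i-1} + q_{i-2} with p_{-2}=0, p_{-1}=1, q_{-2}=1, q_{-1}=0:
  i=0: a_0=2, p_0 = 2*1 + 0 = 2, q_0 = 2*0 + 1 = 1.
  i=1: a_1=5, p_1 = 5*2 + 1 = 11, q_1 = 5*1 + 0 = 5.
  i=2: a_2=4, p_2 = 4*11 + 2 = 46, q_2 = 4*5 + 1 = 21.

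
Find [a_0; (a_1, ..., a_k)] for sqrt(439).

Write x_i = (sqrt(439) + m_i)/d_i with (m_0, d_0) = (0, 1). a_0 = floor(sqrt(439)) = 20, since 20^2 = 400 <= 439 < 441 = 21^2.
Iterate m_{i+1} = d_i*a_i - m_i, d_{i+1} = (439 - m_{i+1}^2)/d_i, a_{i+1} = floor((a_0 + m_{i+1})/d_{i+1}):
  m_1 = 1*20 - 0 = 20, d_1 = (439 - 20^2)/1 = 39/1 = 39, a_1 = floor((20 + 20)/39) = 1.
  m_2 = 39*1 - 20 = 19, d_2 = (439 - 19^2)/39 = 78/39 = 2, a_2 = floor((20 + 19)/2) = 19.
  m_3 = 2*19 - 19 = 19, d_3 = (439 - 19^2)/2 = 78/2 = 39, a_3 = floor((20 + 19)/39) = 1.
  m_4 = 39*1 - 19 = 20, d_4 = (439 - 20^2)/39 = 39/39 = 1, a_4 = floor((20 + 20)/1) = 40.
  m_5 = 1*40 - 20 = 20, d_5 = (439 - 20^2)/1 = 39/1 = 39: (m_5, d_5) = (m_1, d_1) = (20, 39), so from here the quotients repeat a_1, ..., a_4; the period length is 4.
Hence the expansion of sqrt(439) is a_0 = 20 followed by the repeating block 1, 19, 1, 40 (period 4).

[20; (1, 19, 1, 40)]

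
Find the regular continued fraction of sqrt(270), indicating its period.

Write x_i = (sqrt(270) + m_i)/d_i with (m_0, d_0) = (0, 1). a_0 = floor(sqrt(270)) = 16, since 16^2 = 256 <= 270 < 289 = 17^2.
Iterate m_{i+1} = d_i*a_i - m_i, d_{i+1} = (270 - m_{i+1}^2)/d_i, a_{i+1} = floor((a_0 + m_{i+1})/d_{i+1}):
  m_1 = 1*16 - 0 = 16, d_1 = (270 - 16^2)/1 = 14/1 = 14, a_1 = floor((16 + 16)/14) = 2.
  m_2 = 14*2 - 16 = 12, d_2 = (270 - 12^2)/14 = 126/14 = 9, a_2 = floor((16 + 12)/9) = 3.
  m_3 = 9*3 - 12 = 15, d_3 = (270 - 15^2)/9 = 45/9 = 5, a_3 = floor((16 + 15)/5) = 6.
  m_4 = 5*6 - 15 = 15, d_4 = (270 - 15^2)/5 = 45/5 = 9, a_4 = floor((16 + 15)/9) = 3.
  m_5 = 9*3 - 15 = 12, d_5 = (270 - 12^2)/9 = 126/9 = 14, a_5 = floor((16 + 12)/14) = 2.
  m_6 = 14*2 - 12 = 16, d_6 = (270 - 16^2)/14 = 14/14 = 1, a_6 = floor((16 + 16)/1) = 32.
  m_7 = 1*32 - 16 = 16, d_7 = (270 - 16^2)/1 = 14/1 = 14: (m_7, d_7) = (m_1, d_1) = (16, 14), so from here the quotients repeat a_1, ..., a_6; the period length is 6.
Hence the expansion of sqrt(270) is a_0 = 16 followed by the repeating block 2, 3, 6, 3, 2, 32 (period 6).

[16; (2, 3, 6, 3, 2, 32)]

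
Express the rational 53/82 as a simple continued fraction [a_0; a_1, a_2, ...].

Run the Euclidean algorithm on 53 and 82; the successive quotients are the partial quotients a_0, a_1, ... (each step inverts the fractional part left over by the previous one):
  53 = 0*82 + 53, so a_0 = 0.
  82 = 1*53 + 29, so a_1 = 1.
  53 = 1*29 + 24, so a_2 = 1.
  29 = 1*24 + 5, so a_3 = 1.
  24 = 4*5 + 4, so a_4 = 4.
  5 = 1*4 + 1, so a_5 = 1.
  4 = 4*1 + 0, so a_6 = 4.
The remainder reaches 0 after 7 divisions, so the expansion has 7 partial quotients, read off in order.

[0; 1, 1, 1, 4, 1, 4]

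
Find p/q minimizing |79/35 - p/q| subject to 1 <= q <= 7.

Expand x = 79/35 as a continued fraction with the Euclidean algorithm:
  79 = 2*35 + 9, so a_0 = 2.
  35 = 3*9 + 8, so a_1 = 3.
  9 = 1*8 + 1, so a_2 = 1.
  8 = 8*1 + 0, so a_3 = 8.
so x = [2; 3, 1, 8].
Convergents (p_i = a_i*p_{i-1} + p_{i-2}, q_i = a_i*q_{i-1} + q_{i-2} with p_{-2}=0, p_{-1}=1, q_{-2}=1, q_{-1}=0), until the denominator exceeds 7:
  i=0: a_0=2, p_0 = 2*1 + 0 = 2, q_0 = 2*0 + 1 = 1.
  i=1: a_1=3, p_1 = 3*2 + 1 = 7, q_1 = 3*1 + 0 = 3.
  i=2: a_2=1, p_2 = 1*7 + 2 = 9, q_2 = 1*3 + 1 = 4.
  i=3: a_3=8, p_3 = 8*9 + 7 = 79, q_3 = 8*4 + 3 = 35.
q_3 = 35 > 7, so the last convergent with denominator <= 7 is p_2/q_2 = 9/4.
The closest fraction with denominator <= 7 is either p_2/q_2 or the intermediate fraction (k*p_2 + p_1)/(k*q_2 + q_1) with the largest k >= 1 whose denominator stays <= 7; these approach x as k grows, and every other convergent or intermediate fraction in range is farther away.
Largest k: floor((7 - q_1)/q_2) = floor((7 - 3)/4) = 1.
That gives (1*9 + 7)/(1*4 + 3) = 16/7.
Compare the errors: |x - 9/4| = |79*4 - 9*35|/(35*4) = 1/140, and |x - 16/7| = |79*7 - 16*35|/(35*7) = 7/245.
Cross-multiplying, 1*245 = 245 < 980 = 7*140, so 1/140 is smaller: the convergent 9/4 is closer to x than 16/7.

9/4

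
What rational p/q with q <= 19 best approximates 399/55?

Expand x = 399/55 as a continued fraction with the Euclidean algorithm:
  399 = 7*55 + 14, so a_0 = 7.
  55 = 3*14 + 13, so a_1 = 3.
  14 = 1*13 + 1, so a_2 = 1.
  13 = 13*1 + 0, so a_3 = 13.
so x = [7; 3, 1, 13].
Convergents (p_i = a_i*p_{i-1} + p_{i-2}, q_i = a_i*q_{i-1} + q_{i-2} with p_{-2}=0, p_{-1}=1, q_{-2}=1, q_{-1}=0), until the denominator exceeds 19:
  i=0: a_0=7, p_0 = 7*1 + 0 = 7, q_0 = 7*0 + 1 = 1.
  i=1: a_1=3, p_1 = 3*7 + 1 = 22, q_1 = 3*1 + 0 = 3.
  i=2: a_2=1, p_2 = 1*22 + 7 = 29, q_2 = 1*3 + 1 = 4.
  i=3: a_3=13, p_3 = 13*29 + 22 = 399, q_3 = 13*4 + 3 = 55.
q_3 = 55 > 19, so the last convergent with denominator <= 19 is p_2/q_2 = 29/4.
The closest fraction with denominator <= 19 is either p_2/q_2 or the intermediate fraction (k*p_2 + p_1)/(k*q_2 + q_1) with the largest k >= 1 whose denominator stays <= 19; these approach x as k grows, and every other convergent or intermediate fraction in range is farther away.
Largest k: floor((19 - q_1)/q_2) = floor((19 - 3)/4) = 4.
That gives (4*29 + 22)/(4*4 + 3) = 138/19.
Compare the errors: |x - 29/4| = |399*4 - 29*55|/(55*4) = 1/220, and |x - 138/19| = |399*19 - 138*55|/(55*19) = 9/1045.
Cross-multiplying, 1*1045 = 1045 < 1980 = 9*220, so 1/220 is smaller: the convergent 29/4 is closer to x than 138/19.

29/4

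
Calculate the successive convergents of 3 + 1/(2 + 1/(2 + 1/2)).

Using the convergent recurrence p_i = a_i*p_{i-1} + p_{i-2}, q_i = a_i*q_{i-1} + q_{i-2} with p_{-2}=0, p_{-1}=1, q_{-2}=1, q_{-1}=0:
  i=0: a_0=3, p_0 = 3*1 + 0 = 3, q_0 = 3*0 + 1 = 1.
  i=1: a_1=2, p_1 = 2*3 + 1 = 7, q_1 = 2*1 + 0 = 2.
  i=2: a_2=2, p_2 = 2*7 + 3 = 17, q_2 = 2*2 + 1 = 5.
  i=3: a_3=2, p_3 = 2*17 + 7 = 41, q_3 = 2*5 + 2 = 12.

3/1, 7/2, 17/5, 41/12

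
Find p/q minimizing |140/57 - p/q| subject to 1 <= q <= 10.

22/9

Expand x = 140/57 as a continued fraction with the Euclidean algorithm:
  140 = 2*57 + 26, so a_0 = 2.
  57 = 2*26 + 5, so a_1 = 2.
  26 = 5*5 + 1, so a_2 = 5.
  5 = 5*1 + 0, so a_3 = 5.
so x = [2; 2, 5, 5].
Convergents (p_i = a_i*p_{i-1} + p_{i-2}, q_i = a_i*q_{i-1} + q_{i-2} with p_{-2}=0, p_{-1}=1, q_{-2}=1, q_{-1}=0), until the denominator exceeds 10:
  i=0: a_0=2, p_0 = 2*1 + 0 = 2, q_0 = 2*0 + 1 = 1.
  i=1: a_1=2, p_1 = 2*2 + 1 = 5, q_1 = 2*1 + 0 = 2.
  i=2: a_2=5, p_2 = 5*5 + 2 = 27, q_2 = 5*2 + 1 = 11.
q_2 = 11 > 10, so the last convergent with denominator <= 10 is p_1/q_1 = 5/2.
The closest fraction with denominator <= 10 is either p_1/q_1 or the intermediate fraction (k*p_1 + p_0)/(k*q_1 + q_0) with the largest k >= 1 whose denominator stays <= 10; these approach x as k grows, and every other convergent or intermediate fraction in range is farther away.
Largest k: floor((10 - q_0)/q_1) = floor((10 - 1)/2) = 4.
That gives (4*5 + 2)/(4*2 + 1) = 22/9.
Compare the errors: |x - 5/2| = |140*2 - 5*57|/(57*2) = 5/114, and |x - 22/9| = |140*9 - 22*57|/(57*9) = 6/513.
Cross-multiplying, 6*114 = 684 < 2565 = 5*513, so 6/513 is smaller: the intermediate fraction 22/9 is closer to x than 5/2.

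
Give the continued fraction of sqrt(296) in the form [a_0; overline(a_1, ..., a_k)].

[17; overline(4, 1, 7, 1, 4, 34)]

Write x_i = (sqrt(296) + m_i)/d_i with (m_0, d_0) = (0, 1). a_0 = floor(sqrt(296)) = 17, since 17^2 = 289 <= 296 < 324 = 18^2.
Iterate m_{i+1} = d_i*a_i - m_i, d_{i+1} = (296 - m_{i+1}^2)/d_i, a_{i+1} = floor((a_0 + m_{i+1})/d_{i+1}):
  m_1 = 1*17 - 0 = 17, d_1 = (296 - 17^2)/1 = 7/1 = 7, a_1 = floor((17 + 17)/7) = 4.
  m_2 = 7*4 - 17 = 11, d_2 = (296 - 11^2)/7 = 175/7 = 25, a_2 = floor((17 + 11)/25) = 1.
  m_3 = 25*1 - 11 = 14, d_3 = (296 - 14^2)/25 = 100/25 = 4, a_3 = floor((17 + 14)/4) = 7.
  m_4 = 4*7 - 14 = 14, d_4 = (296 - 14^2)/4 = 100/4 = 25, a_4 = floor((17 + 14)/25) = 1.
  m_5 = 25*1 - 14 = 11, d_5 = (296 - 11^2)/25 = 175/25 = 7, a_5 = floor((17 + 11)/7) = 4.
  m_6 = 7*4 - 11 = 17, d_6 = (296 - 17^2)/7 = 7/7 = 1, a_6 = floor((17 + 17)/1) = 34.
  m_7 = 1*34 - 17 = 17, d_7 = (296 - 17^2)/1 = 7/1 = 7: (m_7, d_7) = (m_1, d_1) = (17, 7), so from here the quotients repeat a_1, ..., a_6; the period length is 6.
Hence the expansion of sqrt(296) is a_0 = 17 followed by the repeating block 4, 1, 7, 1, 4, 34 (period 6).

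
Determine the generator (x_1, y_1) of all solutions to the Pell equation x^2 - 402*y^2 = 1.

First expand sqrt(402) as a continued fraction. With x_i = (sqrt(402) + m_i)/d_i and (m_0, d_0) = (0, 1): a_0 = floor(sqrt(402)) = 20, since 20^2 = 400 <= 402 < 441 = 21^2.
Iterate m_{i+1} = d_i*a_i - m_i, d_{i+1} = (402 - m_{i+1}^2)/d_i, a_{i+1} = floor((a_0 + m_{i+1})/d_{i+1}):
  m_1 = 1*20 - 0 = 20, d_1 = (402 - 20^2)/1 = 2/1 = 2, a_1 = floor((20 + 20)/2) = 20.
  m_2 = 2*20 - 20 = 20, d_2 = (402 - 20^2)/2 = 2/2 = 1, a_2 = floor((20 + 20)/1) = 40.
  m_3 = 1*40 - 20 = 20, d_3 = (402 - 20^2)/1 = 2/1 = 2: (m_3, d_3) = (m_1, d_1) = (20, 2), so from here the quotients repeat a_1, a_2; the period length is 2.
So sqrt(402) = [20; (20, 40)] with period length k = 2.
k is even, so the fundamental solution of x^2 - 402y^2 = 1 is (p_{k-1}, q_{k-1}) = (p_1, q_1); compute convergents through index 1.
Convergents (p_i = a_i*p_{i-1} + p_{i-2}, q_i = a_i*q_{i-1} + q_{i-2} with p_{-2}=0, p_{-1}=1, q_{-2}=1, q_{-1}=0):
  i=0: a_0=20, p_0 = 20*1 + 0 = 20, q_0 = 20*0 + 1 = 1.
  i=1: a_1=20, p_1 = 20*20 + 1 = 401, q_1 = 20*1 + 0 = 20.
Check: 401^2 - 402*20^2 = 160801 - 160800 = 1, so (x, y) = (401, 20) solves the equation, and by the theorem it is the least positive solution.

(x, y) = (401, 20)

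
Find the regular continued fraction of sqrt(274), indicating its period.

Write x_i = (sqrt(274) + m_i)/d_i with (m_0, d_0) = (0, 1). a_0 = floor(sqrt(274)) = 16, since 16^2 = 256 <= 274 < 289 = 17^2.
Iterate m_{i+1} = d_i*a_i - m_i, d_{i+1} = (274 - m_{i+1}^2)/d_i, a_{i+1} = floor((a_0 + m_{i+1})/d_{i+1}):
  m_1 = 1*16 - 0 = 16, d_1 = (274 - 16^2)/1 = 18/1 = 18, a_1 = floor((16 + 16)/18) = 1.
  m_2 = 18*1 - 16 = 2, d_2 = (274 - 2^2)/18 = 270/18 = 15, a_2 = floor((16 + 2)/15) = 1.
  m_3 = 15*1 - 2 = 13, d_3 = (274 - 13^2)/15 = 105/15 = 7, a_3 = floor((16 + 13)/7) = 4.
  m_4 = 7*4 - 13 = 15, d_4 = (274 - 15^2)/7 = 49/7 = 7, a_4 = floor((16 + 15)/7) = 4.
  m_5 = 7*4 - 15 = 13, d_5 = (274 - 13^2)/7 = 105/7 = 15, a_5 = floor((16 + 13)/15) = 1.
  m_6 = 15*1 - 13 = 2, d_6 = (274 - 2^2)/15 = 270/15 = 18, a_6 = floor((16 + 2)/18) = 1.
  m_7 = 18*1 - 2 = 16, d_7 = (274 - 16^2)/18 = 18/18 = 1, a_7 = floor((16 + 16)/1) = 32.
  m_8 = 1*32 - 16 = 16, d_8 = (274 - 16^2)/1 = 18/1 = 18: (m_8, d_8) = (m_1, d_1) = (16, 18), so from here the quotients repeat a_1, ..., a_7; the period length is 7.
Hence the expansion of sqrt(274) is a_0 = 16 followed by the repeating block 1, 1, 4, 4, 1, 1, 32 (period 7).

[16; (1, 1, 4, 4, 1, 1, 32)]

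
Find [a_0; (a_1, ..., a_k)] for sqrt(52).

Write x_i = (sqrt(52) + m_i)/d_i with (m_0, d_0) = (0, 1). a_0 = floor(sqrt(52)) = 7, since 7^2 = 49 <= 52 < 64 = 8^2.
Iterate m_{i+1} = d_i*a_i - m_i, d_{i+1} = (52 - m_{i+1}^2)/d_i, a_{i+1} = floor((a_0 + m_{i+1})/d_{i+1}):
  m_1 = 1*7 - 0 = 7, d_1 = (52 - 7^2)/1 = 3/1 = 3, a_1 = floor((7 + 7)/3) = 4.
  m_2 = 3*4 - 7 = 5, d_2 = (52 - 5^2)/3 = 27/3 = 9, a_2 = floor((7 + 5)/9) = 1.
  m_3 = 9*1 - 5 = 4, d_3 = (52 - 4^2)/9 = 36/9 = 4, a_3 = floor((7 + 4)/4) = 2.
  m_4 = 4*2 - 4 = 4, d_4 = (52 - 4^2)/4 = 36/4 = 9, a_4 = floor((7 + 4)/9) = 1.
  m_5 = 9*1 - 4 = 5, d_5 = (52 - 5^2)/9 = 27/9 = 3, a_5 = floor((7 + 5)/3) = 4.
  m_6 = 3*4 - 5 = 7, d_6 = (52 - 7^2)/3 = 3/3 = 1, a_6 = floor((7 + 7)/1) = 14.
  m_7 = 1*14 - 7 = 7, d_7 = (52 - 7^2)/1 = 3/1 = 3: (m_7, d_7) = (m_1, d_1) = (7, 3), so from here the quotients repeat a_1, ..., a_6; the period length is 6.
Hence the expansion of sqrt(52) is a_0 = 7 followed by the repeating block 4, 1, 2, 1, 4, 14 (period 6).

[7; (4, 1, 2, 1, 4, 14)]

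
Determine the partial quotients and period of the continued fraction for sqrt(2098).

Write x_i = (sqrt(2098) + m_i)/d_i with (m_0, d_0) = (0, 1). a_0 = floor(sqrt(2098)) = 45, since 45^2 = 2025 <= 2098 < 2116 = 46^2.
Iterate m_{i+1} = d_i*a_i - m_i, d_{i+1} = (2098 - m_{i+1}^2)/d_i, a_{i+1} = floor((a_0 + m_{i+1})/d_{i+1}):
  m_1 = 1*45 - 0 = 45, d_1 = (2098 - 45^2)/1 = 73/1 = 73, a_1 = floor((45 + 45)/73) = 1.
  m_2 = 73*1 - 45 = 28, d_2 = (2098 - 28^2)/73 = 1314/73 = 18, a_2 = floor((45 + 28)/18) = 4.
  m_3 = 18*4 - 28 = 44, d_3 = (2098 - 44^2)/18 = 162/18 = 9, a_3 = floor((45 + 44)/9) = 9.
  m_4 = 9*9 - 44 = 37, d_4 = (2098 - 37^2)/9 = 729/9 = 81, a_4 = floor((45 + 37)/81) = 1.
  m_5 = 81*1 - 37 = 44, d_5 = (2098 - 44^2)/81 = 162/81 = 2, a_5 = floor((45 + 44)/2) = 44.
  m_6 = 2*44 - 44 = 44, d_6 = (2098 - 44^2)/2 = 162/2 = 81, a_6 = floor((45 + 44)/81) = 1.
  m_7 = 81*1 - 44 = 37, d_7 = (2098 - 37^2)/81 = 729/81 = 9, a_7 = floor((45 + 37)/9) = 9.
  m_8 = 9*9 - 37 = 44, d_8 = (2098 - 44^2)/9 = 162/9 = 18, a_8 = floor((45 + 44)/18) = 4.
  m_9 = 18*4 - 44 = 28, d_9 = (2098 - 28^2)/18 = 1314/18 = 73, a_9 = floor((45 + 28)/73) = 1.
  m_10 = 73*1 - 28 = 45, d_10 = (2098 - 45^2)/73 = 73/73 = 1, a_10 = floor((45 + 45)/1) = 90.
  m_11 = 1*90 - 45 = 45, d_11 = (2098 - 45^2)/1 = 73/1 = 73: (m_11, d_11) = (m_1, d_1) = (45, 73), so from here the quotients repeat a_1, ..., a_10; the period length is 10.
Hence the expansion of sqrt(2098) is a_0 = 45 followed by the repeating block 1, 4, 9, 1, 44, 1, 9, 4, 1, 90 (period 10).

[45; (1, 4, 9, 1, 44, 1, 9, 4, 1, 90)]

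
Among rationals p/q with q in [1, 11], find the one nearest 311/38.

Expand x = 311/38 as a continued fraction with the Euclidean algorithm:
  311 = 8*38 + 7, so a_0 = 8.
  38 = 5*7 + 3, so a_1 = 5.
  7 = 2*3 + 1, so a_2 = 2.
  3 = 3*1 + 0, so a_3 = 3.
so x = [8; 5, 2, 3].
Convergents (p_i = a_i*p_{i-1} + p_{i-2}, q_i = a_i*q_{i-1} + q_{i-2} with p_{-2}=0, p_{-1}=1, q_{-2}=1, q_{-1}=0), until the denominator exceeds 11:
  i=0: a_0=8, p_0 = 8*1 + 0 = 8, q_0 = 8*0 + 1 = 1.
  i=1: a_1=5, p_1 = 5*8 + 1 = 41, q_1 = 5*1 + 0 = 5.
  i=2: a_2=2, p_2 = 2*41 + 8 = 90, q_2 = 2*5 + 1 = 11.
  i=3: a_3=3, p_3 = 3*90 + 41 = 311, q_3 = 3*11 + 5 = 38.
q_3 = 38 > 11, so the last convergent with denominator <= 11 is p_2/q_2 = 90/11.
The closest fraction with denominator <= 11 is either p_2/q_2 or the intermediate fraction (k*p_2 + p_1)/(k*q_2 + q_1) with the largest k >= 1 whose denominator stays <= 11; these approach x as k grows, and every other convergent or intermediate fraction in range is farther away.
Largest k: floor((11 - q_1)/q_2) = floor((11 - 5)/11) = 0.
Since k = 0, no intermediate fraction beyond p_2/q_2 has denominator <= 11, so the convergent 90/11 is the closest (its error is |311*11 - 90*38|/(38*11) = 1/418).

90/11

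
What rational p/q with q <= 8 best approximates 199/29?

Expand x = 199/29 as a continued fraction with the Euclidean algorithm:
  199 = 6*29 + 25, so a_0 = 6.
  29 = 1*25 + 4, so a_1 = 1.
  25 = 6*4 + 1, so a_2 = 6.
  4 = 4*1 + 0, so a_3 = 4.
so x = [6; 1, 6, 4].
Convergents (p_i = a_i*p_{i-1} + p_{i-2}, q_i = a_i*q_{i-1} + q_{i-2} with p_{-2}=0, p_{-1}=1, q_{-2}=1, q_{-1}=0), until the denominator exceeds 8:
  i=0: a_0=6, p_0 = 6*1 + 0 = 6, q_0 = 6*0 + 1 = 1.
  i=1: a_1=1, p_1 = 1*6 + 1 = 7, q_1 = 1*1 + 0 = 1.
  i=2: a_2=6, p_2 = 6*7 + 6 = 48, q_2 = 6*1 + 1 = 7.
  i=3: a_3=4, p_3 = 4*48 + 7 = 199, q_3 = 4*7 + 1 = 29.
q_3 = 29 > 8, so the last convergent with denominator <= 8 is p_2/q_2 = 48/7.
The closest fraction with denominator <= 8 is either p_2/q_2 or the intermediate fraction (k*p_2 + p_1)/(k*q_2 + q_1) with the largest k >= 1 whose denominator stays <= 8; these approach x as k grows, and every other convergent or intermediate fraction in range is farther away.
Largest k: floor((8 - q_1)/q_2) = floor((8 - 1)/7) = 1.
That gives (1*48 + 7)/(1*7 + 1) = 55/8.
Compare the errors: |x - 48/7| = |199*7 - 48*29|/(29*7) = 1/203, and |x - 55/8| = |199*8 - 55*29|/(29*8) = 3/232.
Cross-multiplying, 1*232 = 232 < 609 = 3*203, so 1/203 is smaller: the convergent 48/7 is closer to x than 55/8.

48/7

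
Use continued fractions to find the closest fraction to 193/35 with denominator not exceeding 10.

11/2

Expand x = 193/35 as a continued fraction with the Euclidean algorithm:
  193 = 5*35 + 18, so a_0 = 5.
  35 = 1*18 + 17, so a_1 = 1.
  18 = 1*17 + 1, so a_2 = 1.
  17 = 17*1 + 0, so a_3 = 17.
so x = [5; 1, 1, 17].
Convergents (p_i = a_i*p_{i-1} + p_{i-2}, q_i = a_i*q_{i-1} + q_{i-2} with p_{-2}=0, p_{-1}=1, q_{-2}=1, q_{-1}=0), until the denominator exceeds 10:
  i=0: a_0=5, p_0 = 5*1 + 0 = 5, q_0 = 5*0 + 1 = 1.
  i=1: a_1=1, p_1 = 1*5 + 1 = 6, q_1 = 1*1 + 0 = 1.
  i=2: a_2=1, p_2 = 1*6 + 5 = 11, q_2 = 1*1 + 1 = 2.
  i=3: a_3=17, p_3 = 17*11 + 6 = 193, q_3 = 17*2 + 1 = 35.
q_3 = 35 > 10, so the last convergent with denominator <= 10 is p_2/q_2 = 11/2.
The closest fraction with denominator <= 10 is either p_2/q_2 or the intermediate fraction (k*p_2 + p_1)/(k*q_2 + q_1) with the largest k >= 1 whose denominator stays <= 10; these approach x as k grows, and every other convergent or intermediate fraction in range is farther away.
Largest k: floor((10 - q_1)/q_2) = floor((10 - 1)/2) = 4.
That gives (4*11 + 6)/(4*2 + 1) = 50/9.
Compare the errors: |x - 11/2| = |193*2 - 11*35|/(35*2) = 1/70, and |x - 50/9| = |193*9 - 50*35|/(35*9) = 13/315.
Cross-multiplying, 1*315 = 315 < 910 = 13*70, so 1/70 is smaller: the convergent 11/2 is closer to x than 50/9.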